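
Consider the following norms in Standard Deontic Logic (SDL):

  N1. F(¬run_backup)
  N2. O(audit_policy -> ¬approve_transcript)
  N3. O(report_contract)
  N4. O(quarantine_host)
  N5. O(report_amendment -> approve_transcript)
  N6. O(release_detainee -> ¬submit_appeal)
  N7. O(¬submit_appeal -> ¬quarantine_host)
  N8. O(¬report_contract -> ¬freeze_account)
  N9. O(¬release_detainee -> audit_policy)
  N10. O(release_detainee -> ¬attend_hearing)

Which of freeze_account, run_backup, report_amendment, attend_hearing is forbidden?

Premise 4 states O(quarantine_host) outright.
The contrapositive of premise 7 (O(¬submit_appeal -> ¬quarantine_host)) is O(quarantine_host -> submit_appeal), and O(quarantine_host) is already established, so O(submit_appeal).
Premise 6 is O(release_detainee -> ¬submit_appeal); contrapositively O(submit_appeal -> ¬release_detainee). Since O(submit_appeal) holds, K gives O(¬release_detainee).
Applying K to premise 9 (O(¬release_detainee -> audit_policy)) and O(¬release_detainee) yields O(audit_policy).
From O(audit_policy) and premise 2, O(audit_policy -> ¬approve_transcript), we obtain O(¬approve_transcript).
Premise 5 is O(report_amendment -> approve_transcript); contrapositively O(¬approve_transcript -> ¬report_amendment). Since O(¬approve_transcript) holds, K gives O(¬report_amendment).
So O(¬report_amendment) holds, i.e. report_amendment is forbidden. None of the other listed options is forbidden under the premises.

report_amendment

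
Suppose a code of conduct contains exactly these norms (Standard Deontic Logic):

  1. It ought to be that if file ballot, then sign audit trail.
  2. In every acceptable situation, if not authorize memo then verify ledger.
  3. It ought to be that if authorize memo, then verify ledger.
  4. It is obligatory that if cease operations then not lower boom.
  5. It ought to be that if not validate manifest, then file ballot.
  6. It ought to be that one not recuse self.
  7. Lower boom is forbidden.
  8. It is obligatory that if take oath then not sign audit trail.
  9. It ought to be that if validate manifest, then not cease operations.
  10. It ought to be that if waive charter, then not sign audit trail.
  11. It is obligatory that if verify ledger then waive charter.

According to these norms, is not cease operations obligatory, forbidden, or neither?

Obligatory

Premises 2 and 3 cover both cases: O(¬authorize_memo → verify_ledger) and O(authorize_memo → verify_ledger). Since ¬authorize_memo ∨ authorize_memo is a tautology, O(verify_ledger) follows.
From O(verify_ledger) and premise 11, O(verify_ledger → waive_charter), we obtain O(waive_charter).
Applying K to premise 10 (O(waive_charter → ¬sign_audit_trail)) and O(waive_charter) yields O(¬sign_audit_trail).
The contrapositive of premise 1 (O(file_ballot → sign_audit_trail)) is O(¬sign_audit_trail → ¬file_ballot), and O(¬sign_audit_trail) is already established, so O(¬file_ballot).
The contrapositive of premise 5 (O(¬validate_manifest → file_ballot)) is O(¬file_ballot → validate_manifest), and O(¬file_ballot) is already established, so O(validate_manifest).
From O(validate_manifest) and premise 9, O(validate_manifest → ¬cease_operations), we obtain O(¬cease_operations).
Premises 4, 6, 7, 8 do not contribute to this derivation.
Hence ¬cease_operations is obligatory.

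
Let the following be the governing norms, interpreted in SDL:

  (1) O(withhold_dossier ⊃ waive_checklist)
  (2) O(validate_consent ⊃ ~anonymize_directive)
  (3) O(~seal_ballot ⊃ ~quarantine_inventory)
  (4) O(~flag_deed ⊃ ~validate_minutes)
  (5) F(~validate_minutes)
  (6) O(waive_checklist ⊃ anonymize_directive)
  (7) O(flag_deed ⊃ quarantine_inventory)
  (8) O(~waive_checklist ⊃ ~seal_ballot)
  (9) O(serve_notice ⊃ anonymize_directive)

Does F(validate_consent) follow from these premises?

Premise 5, F(~validate_minutes), is equivalent to O(validate_minutes).
The contrapositive of premise 4 (O(~flag_deed ⊃ ~validate_minutes)) is O(validate_minutes ⊃ flag_deed), and O(validate_minutes) is already established, so O(flag_deed).
Applying K to premise 7 (O(flag_deed ⊃ quarantine_inventory)) and O(flag_deed) yields O(quarantine_inventory).
Premise 3, O(~seal_ballot ⊃ ~quarantine_inventory), contraposes to O(quarantine_inventory ⊃ seal_ballot); with O(quarantine_inventory) we get O(seal_ballot).
Premise 8, O(~waive_checklist ⊃ ~seal_ballot), contraposes to O(seal_ballot ⊃ waive_checklist); with O(seal_ballot) we get O(waive_checklist).
Premise 6 is O(waive_checklist ⊃ anonymize_directive); since O(waive_checklist), deontic closure gives O(anonymize_directive).
The contrapositive of premise 2 (O(validate_consent ⊃ ~anonymize_directive)) is O(anonymize_directive ⊃ ~validate_consent), and O(anonymize_directive) is already established, so O(~validate_consent).
Premises 1, 9 do not contribute to this derivation.
So O(~validate_consent) holds, i.e. F(validate_consent). The claim follows.

Yes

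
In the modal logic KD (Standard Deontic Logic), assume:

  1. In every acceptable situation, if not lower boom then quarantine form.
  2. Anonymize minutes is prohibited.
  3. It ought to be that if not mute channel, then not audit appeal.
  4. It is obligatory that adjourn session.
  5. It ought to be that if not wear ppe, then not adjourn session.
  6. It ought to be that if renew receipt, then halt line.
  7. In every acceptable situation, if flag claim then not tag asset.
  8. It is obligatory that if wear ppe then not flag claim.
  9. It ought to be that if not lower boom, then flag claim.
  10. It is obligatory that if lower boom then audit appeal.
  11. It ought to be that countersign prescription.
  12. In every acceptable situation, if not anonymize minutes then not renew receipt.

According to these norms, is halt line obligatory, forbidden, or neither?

Premise 6 is O(renew_receipt → halt_line), but O(renew_receipt) is not derivable from the premises, so it does not yield O(halt_line).
No premise or chain of K-axiom applications forces O(halt_line), and none forces O(¬halt_line). So halt_line is neither obligatory nor forbidden under these norms.

Neither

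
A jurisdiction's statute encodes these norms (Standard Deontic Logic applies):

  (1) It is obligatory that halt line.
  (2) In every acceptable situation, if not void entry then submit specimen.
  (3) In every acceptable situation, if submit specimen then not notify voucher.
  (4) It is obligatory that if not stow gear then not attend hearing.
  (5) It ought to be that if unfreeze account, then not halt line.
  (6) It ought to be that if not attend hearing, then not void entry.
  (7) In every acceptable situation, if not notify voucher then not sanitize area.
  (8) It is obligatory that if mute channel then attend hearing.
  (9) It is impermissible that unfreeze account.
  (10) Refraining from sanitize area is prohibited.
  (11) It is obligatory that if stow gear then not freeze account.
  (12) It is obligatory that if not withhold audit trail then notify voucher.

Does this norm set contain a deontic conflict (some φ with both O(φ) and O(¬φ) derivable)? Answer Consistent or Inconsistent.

Consistent

Premise 5 is O(unfreeze_account → ¬halt_line), but O(unfreeze_account) is not derivable from the premises, so it does not yield O(¬halt_line).
So O(¬halt_line) is not derivable, and the apparent clash with O(halt_line) does not arise.
A world satisfying every obligation exists (e.g. attend_hearing=true, freeze_account=false, halt_line=true, mute_channel=false, notify_voucher=true, sanitize_area=true, stow_gear=true, submit_specimen=false, unfreeze_account=false, void_entry=true, withhold_audit_trail=false); no atom is both obligatory and forbidden, so the set is consistent.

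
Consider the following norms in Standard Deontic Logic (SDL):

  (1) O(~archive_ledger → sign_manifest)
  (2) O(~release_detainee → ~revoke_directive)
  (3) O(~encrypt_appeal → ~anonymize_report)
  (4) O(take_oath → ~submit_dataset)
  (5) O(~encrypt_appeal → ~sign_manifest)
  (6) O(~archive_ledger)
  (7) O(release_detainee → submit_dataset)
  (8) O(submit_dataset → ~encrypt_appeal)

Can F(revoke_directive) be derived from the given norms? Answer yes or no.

Premise 6 gives O(~archive_ledger).
Applying K to premise 1 (O(~archive_ledger → sign_manifest)) and O(~archive_ledger) yields O(sign_manifest).
Premise 5, O(~encrypt_appeal → ~sign_manifest), contraposes to O(sign_manifest → encrypt_appeal); with O(sign_manifest) we get O(encrypt_appeal).
The contrapositive of premise 8 (O(submit_dataset → ~encrypt_appeal)) is O(encrypt_appeal → ~submit_dataset), and O(encrypt_appeal) is already established, so O(~submit_dataset).
Premise 7, O(release_detainee → submit_dataset), contraposes to O(~submit_dataset → ~release_detainee); with O(~submit_dataset) we get O(~release_detainee).
From O(~release_detainee) and premise 2, O(~release_detainee → ~revoke_directive), we obtain O(~revoke_directive).
Premises 3, 4 do not contribute to this derivation.
So O(~revoke_directive) holds, i.e. F(revoke_directive). The claim follows.

Yes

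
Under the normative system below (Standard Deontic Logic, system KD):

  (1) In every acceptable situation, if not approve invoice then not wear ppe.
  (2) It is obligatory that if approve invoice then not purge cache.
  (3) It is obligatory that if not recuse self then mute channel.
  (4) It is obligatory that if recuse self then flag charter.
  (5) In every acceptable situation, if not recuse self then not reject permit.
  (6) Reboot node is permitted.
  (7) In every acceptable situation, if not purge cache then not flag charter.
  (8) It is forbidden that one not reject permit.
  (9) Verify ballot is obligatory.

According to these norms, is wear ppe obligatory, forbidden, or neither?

Forbidden

F(¬reject_permit) at premise 8 means O(reject_permit).
Premise 5 is O(¬recuse_self → ¬reject_permit); contrapositively O(reject_permit → recuse_self). Since O(reject_permit) holds, K gives O(recuse_self).
With premise 4, O(recuse_self → flag_charter), the K-axiom yields O(flag_charter).
Premise 7, O(¬purge_cache → ¬flag_charter), contraposes to O(flag_charter → purge_cache); with O(flag_charter) we get O(purge_cache).
The contrapositive of premise 2 (O(approve_invoice → ¬purge_cache)) is O(purge_cache → ¬approve_invoice), and O(purge_cache) is already established, so O(¬approve_invoice).
From O(¬approve_invoice) and premise 1, O(¬approve_invoice → ¬wear_ppe), we obtain O(¬wear_ppe).
Premises 3, 6, 9 do not contribute to this derivation.
Thus O(¬wear_ppe), which is F(wear_ppe): wear_ppe is forbidden.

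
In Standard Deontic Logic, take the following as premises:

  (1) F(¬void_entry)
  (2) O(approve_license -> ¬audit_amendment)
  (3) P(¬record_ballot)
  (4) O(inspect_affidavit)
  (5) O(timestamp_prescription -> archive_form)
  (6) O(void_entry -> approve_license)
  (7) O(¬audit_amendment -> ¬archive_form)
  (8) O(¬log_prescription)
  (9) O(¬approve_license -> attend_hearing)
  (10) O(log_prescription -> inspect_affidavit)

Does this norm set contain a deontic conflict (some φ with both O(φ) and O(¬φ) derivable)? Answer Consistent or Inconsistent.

Consistent

Premise 10 is O(log_prescription -> inspect_affidavit); even if O(inspect_affidavit) held, inferring O(log_prescription) would be affirming the consequent — invalid.
So O(log_prescription) is not derivable, and the apparent clash with O(¬log_prescription) does not arise.
A world satisfying every obligation exists (e.g. approve_license=true, archive_form=false, attend_hearing=false, audit_amendment=false, inspect_affidavit=true, log_prescription=false, record_ballot=false, timestamp_prescription=false, void_entry=true); no atom is both obligatory and forbidden, so the set is consistent.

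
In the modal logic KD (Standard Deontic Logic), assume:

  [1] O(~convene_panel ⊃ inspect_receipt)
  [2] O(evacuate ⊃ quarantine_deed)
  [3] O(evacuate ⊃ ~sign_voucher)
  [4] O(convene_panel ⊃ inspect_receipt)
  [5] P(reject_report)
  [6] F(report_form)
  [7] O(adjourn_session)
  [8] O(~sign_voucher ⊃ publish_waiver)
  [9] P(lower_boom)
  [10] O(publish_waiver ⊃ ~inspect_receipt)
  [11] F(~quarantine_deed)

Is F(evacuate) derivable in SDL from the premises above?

Yes

Premises 4 and 1 are O(convene_panel ⊃ inspect_receipt) and O(~convene_panel ⊃ inspect_receipt); every ideal world satisfies convene_panel or ~convene_panel, so in either case inspect_receipt holds — hence O(inspect_receipt).
Premise 10 is O(publish_waiver ⊃ ~inspect_receipt); contrapositively O(inspect_receipt ⊃ ~publish_waiver). Since O(inspect_receipt) holds, K gives O(~publish_waiver).
The contrapositive of premise 8 (O(~sign_voucher ⊃ publish_waiver)) is O(~publish_waiver ⊃ sign_voucher), and O(~publish_waiver) is already established, so O(sign_voucher).
Premise 3 is O(evacuate ⊃ ~sign_voucher); contrapositively O(sign_voucher ⊃ ~evacuate). Since O(sign_voucher) holds, K gives O(~evacuate).
Premises 2, 5, 6, 7, 9, 11 do not contribute to this derivation.
So O(~evacuate) holds, i.e. F(evacuate). The claim follows.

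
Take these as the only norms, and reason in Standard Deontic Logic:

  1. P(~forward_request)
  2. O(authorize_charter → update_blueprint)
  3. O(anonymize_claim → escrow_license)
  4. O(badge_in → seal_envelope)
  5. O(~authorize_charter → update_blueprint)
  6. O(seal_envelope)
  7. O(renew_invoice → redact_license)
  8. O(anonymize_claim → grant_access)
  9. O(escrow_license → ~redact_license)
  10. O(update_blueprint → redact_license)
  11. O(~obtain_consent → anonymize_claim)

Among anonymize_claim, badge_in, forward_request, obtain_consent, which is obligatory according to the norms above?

obtain_consent

Premises 2 and 5 are O(authorize_charter → update_blueprint) and O(~authorize_charter → update_blueprint); every ideal world satisfies authorize_charter or ~authorize_charter, so in either case update_blueprint holds — hence O(update_blueprint).
Premise 10 is O(update_blueprint → redact_license); since O(update_blueprint), deontic closure gives O(redact_license).
Premise 9, O(escrow_license → ~redact_license), contraposes to O(redact_license → ~escrow_license); with O(redact_license) we get O(~escrow_license).
The contrapositive of premise 3 (O(anonymize_claim → escrow_license)) is O(~escrow_license → ~anonymize_claim), and O(~escrow_license) is already established, so O(~anonymize_claim).
Premise 11, O(~obtain_consent → anonymize_claim), contraposes to O(~anonymize_claim → obtain_consent); with O(~anonymize_claim) we get O(obtain_consent).
So O(obtain_consent) holds — obtain_consent is obligatory. None of the other listed options is made obligatory by any chain of premises.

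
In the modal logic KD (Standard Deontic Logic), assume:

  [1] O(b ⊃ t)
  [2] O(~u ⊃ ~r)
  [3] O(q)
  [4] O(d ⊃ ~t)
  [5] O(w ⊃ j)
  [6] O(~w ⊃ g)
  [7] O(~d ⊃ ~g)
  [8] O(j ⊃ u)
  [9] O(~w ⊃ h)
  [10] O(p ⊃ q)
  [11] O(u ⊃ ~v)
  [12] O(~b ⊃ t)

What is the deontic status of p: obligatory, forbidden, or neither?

Premise 10 is O(p ⊃ q); even if O(q) held, inferring O(p) would be affirming the consequent — invalid.
No premise or chain of K-axiom applications forces O(p), and none forces O(~p). So p is neither obligatory nor forbidden under these norms.

Neither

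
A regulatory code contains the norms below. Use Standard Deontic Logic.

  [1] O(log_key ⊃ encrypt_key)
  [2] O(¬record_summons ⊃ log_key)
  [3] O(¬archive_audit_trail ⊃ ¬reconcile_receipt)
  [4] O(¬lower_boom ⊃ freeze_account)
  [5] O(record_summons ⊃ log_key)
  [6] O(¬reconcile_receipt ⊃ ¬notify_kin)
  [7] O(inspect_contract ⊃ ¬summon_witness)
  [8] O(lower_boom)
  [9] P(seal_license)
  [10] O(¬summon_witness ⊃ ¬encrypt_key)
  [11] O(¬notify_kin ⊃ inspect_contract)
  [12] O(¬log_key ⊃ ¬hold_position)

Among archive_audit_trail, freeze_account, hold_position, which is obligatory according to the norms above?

archive_audit_trail

By case analysis on record_summons: premise 5 gives O(record_summons ⊃ log_key) and premise 2 gives O(¬record_summons ⊃ log_key), so O(log_key) either way.
Premise 1 is O(log_key ⊃ encrypt_key); since O(log_key), deontic closure gives O(encrypt_key).
Premise 10 is O(¬summon_witness ⊃ ¬encrypt_key); contrapositively O(encrypt_key ⊃ summon_witness). Since O(encrypt_key) holds, K gives O(summon_witness).
Premise 7 is O(inspect_contract ⊃ ¬summon_witness); contrapositively O(summon_witness ⊃ ¬inspect_contract). Since O(summon_witness) holds, K gives O(¬inspect_contract).
The contrapositive of premise 11 (O(¬notify_kin ⊃ inspect_contract)) is O(¬inspect_contract ⊃ notify_kin), and O(¬inspect_contract) is already established, so O(notify_kin).
The contrapositive of premise 6 (O(¬reconcile_receipt ⊃ ¬notify_kin)) is O(notify_kin ⊃ reconcile_receipt), and O(notify_kin) is already established, so O(reconcile_receipt).
Premise 3, O(¬archive_audit_trail ⊃ ¬reconcile_receipt), contraposes to O(reconcile_receipt ⊃ archive_audit_trail); with O(reconcile_receipt) we get O(archive_audit_trail).
So O(archive_audit_trail) holds — archive_audit_trail is obligatory. None of the other listed options is made obligatory by any chain of premises.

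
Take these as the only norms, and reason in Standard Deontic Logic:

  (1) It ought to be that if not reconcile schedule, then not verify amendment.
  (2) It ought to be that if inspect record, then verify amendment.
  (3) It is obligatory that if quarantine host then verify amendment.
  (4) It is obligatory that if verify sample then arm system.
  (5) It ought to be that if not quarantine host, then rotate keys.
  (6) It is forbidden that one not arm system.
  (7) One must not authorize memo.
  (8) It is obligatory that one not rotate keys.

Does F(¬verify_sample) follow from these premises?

No

Premise 4 is O(verify_sample → arm_system); even if O(arm_system) held, inferring O(verify_sample) would be affirming the consequent — invalid.
No other premise forces O(verify_sample). An ideal world satisfying every premise can still have ¬verify_sample true, so F(¬verify_sample) is not derivable.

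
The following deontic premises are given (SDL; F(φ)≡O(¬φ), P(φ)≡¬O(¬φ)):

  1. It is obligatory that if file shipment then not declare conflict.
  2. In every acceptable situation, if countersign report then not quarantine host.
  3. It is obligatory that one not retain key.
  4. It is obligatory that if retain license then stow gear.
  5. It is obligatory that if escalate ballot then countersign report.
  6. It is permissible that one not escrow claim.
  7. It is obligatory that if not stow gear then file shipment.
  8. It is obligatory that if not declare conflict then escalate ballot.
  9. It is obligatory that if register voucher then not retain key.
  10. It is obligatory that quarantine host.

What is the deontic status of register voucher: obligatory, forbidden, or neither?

Neither

Premise 9 is O(register_voucher → ¬retain_key); even if O(¬retain_key) held, inferring O(register_voucher) would be affirming the consequent — invalid.
No premise or chain of K-axiom applications forces O(register_voucher), and none forces O(¬register_voucher). So register_voucher is neither obligatory nor forbidden under these norms.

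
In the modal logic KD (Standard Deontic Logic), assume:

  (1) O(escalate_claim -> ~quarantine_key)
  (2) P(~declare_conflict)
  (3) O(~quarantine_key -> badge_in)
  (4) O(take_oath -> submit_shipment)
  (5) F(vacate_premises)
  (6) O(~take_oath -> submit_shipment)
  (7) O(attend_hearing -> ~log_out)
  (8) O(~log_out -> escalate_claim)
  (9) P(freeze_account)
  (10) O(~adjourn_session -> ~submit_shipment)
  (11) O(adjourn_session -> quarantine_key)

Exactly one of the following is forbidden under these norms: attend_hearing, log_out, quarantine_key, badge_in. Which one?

Premises 4 and 6 cover both cases: O(take_oath -> submit_shipment) and O(~take_oath -> submit_shipment). Since take_oath ∨ ~take_oath is a tautology, O(submit_shipment) follows.
Premise 10 is O(~adjourn_session -> ~submit_shipment); contrapositively O(submit_shipment -> adjourn_session). Since O(submit_shipment) holds, K gives O(adjourn_session).
Premise 11 is O(adjourn_session -> quarantine_key); since O(adjourn_session), deontic closure gives O(quarantine_key).
Premise 1 is O(escalate_claim -> ~quarantine_key); contrapositively O(quarantine_key -> ~escalate_claim). Since O(quarantine_key) holds, K gives O(~escalate_claim).
Premise 8, O(~log_out -> escalate_claim), contraposes to O(~escalate_claim -> log_out); with O(~escalate_claim) we get O(log_out).
Premise 7 is O(attend_hearing -> ~log_out); contrapositively O(log_out -> ~attend_hearing). Since O(log_out) holds, K gives O(~attend_hearing).
So O(~attend_hearing) holds, i.e. attend_hearing is forbidden. None of the other listed options is forbidden under the premises.

attend_hearing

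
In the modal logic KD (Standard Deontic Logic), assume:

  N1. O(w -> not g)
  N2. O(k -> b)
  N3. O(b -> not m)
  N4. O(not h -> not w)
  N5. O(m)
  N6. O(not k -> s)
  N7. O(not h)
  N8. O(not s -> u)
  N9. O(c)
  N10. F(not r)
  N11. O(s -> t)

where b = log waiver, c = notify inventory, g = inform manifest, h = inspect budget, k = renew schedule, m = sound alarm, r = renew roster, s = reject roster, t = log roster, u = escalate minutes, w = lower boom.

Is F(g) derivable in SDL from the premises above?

Premise 1 is O(w -> not g), but O(w) is not derivable from the premises, so it does not yield O(not g).
No other premise forces O(not g). An ideal world satisfying every premise can still have g true, so F(g) is not derivable.

No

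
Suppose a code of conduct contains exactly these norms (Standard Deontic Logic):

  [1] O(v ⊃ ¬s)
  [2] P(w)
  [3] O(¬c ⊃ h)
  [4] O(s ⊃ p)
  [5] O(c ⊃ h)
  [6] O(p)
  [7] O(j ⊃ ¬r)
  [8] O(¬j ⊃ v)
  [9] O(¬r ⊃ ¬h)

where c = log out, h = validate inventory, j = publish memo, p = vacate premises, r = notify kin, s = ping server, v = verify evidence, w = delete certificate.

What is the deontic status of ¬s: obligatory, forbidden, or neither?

Obligatory

By case analysis on c: premise 5 gives O(c ⊃ h) and premise 3 gives O(¬c ⊃ h), so O(h) either way.
Premise 9 is O(¬r ⊃ ¬h); contrapositively O(h ⊃ r). Since O(h) holds, K gives O(r).
Premise 7 is O(j ⊃ ¬r); contrapositively O(r ⊃ ¬j). Since O(r) holds, K gives O(¬j).
Premise 8 is O(¬j ⊃ v); since O(¬j), deontic closure gives O(v).
From O(v) and premise 1, O(v ⊃ ¬s), we obtain O(¬s).
Premises 2, 4, 6 do not contribute to this derivation.
Hence ¬s is obligatory.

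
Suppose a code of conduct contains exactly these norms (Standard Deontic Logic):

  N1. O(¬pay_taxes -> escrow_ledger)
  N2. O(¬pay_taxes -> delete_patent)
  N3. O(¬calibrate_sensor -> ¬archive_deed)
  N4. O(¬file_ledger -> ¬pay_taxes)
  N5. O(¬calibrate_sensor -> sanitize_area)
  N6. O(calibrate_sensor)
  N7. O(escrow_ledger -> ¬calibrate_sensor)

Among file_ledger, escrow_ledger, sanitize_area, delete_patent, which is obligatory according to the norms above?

file_ledger

Premise 6 states O(calibrate_sensor) outright.
The contrapositive of premise 7 (O(escrow_ledger -> ¬calibrate_sensor)) is O(calibrate_sensor -> ¬escrow_ledger), and O(calibrate_sensor) is already established, so O(¬escrow_ledger).
Premise 1 is O(¬pay_taxes -> escrow_ledger); contrapositively O(¬escrow_ledger -> pay_taxes). Since O(¬escrow_ledger) holds, K gives O(pay_taxes).
Premise 4, O(¬file_ledger -> ¬pay_taxes), contraposes to O(pay_taxes -> file_ledger); with O(pay_taxes) we get O(file_ledger).
So O(file_ledger) holds — file_ledger is obligatory. None of the other listed options is made obligatory by any chain of premises.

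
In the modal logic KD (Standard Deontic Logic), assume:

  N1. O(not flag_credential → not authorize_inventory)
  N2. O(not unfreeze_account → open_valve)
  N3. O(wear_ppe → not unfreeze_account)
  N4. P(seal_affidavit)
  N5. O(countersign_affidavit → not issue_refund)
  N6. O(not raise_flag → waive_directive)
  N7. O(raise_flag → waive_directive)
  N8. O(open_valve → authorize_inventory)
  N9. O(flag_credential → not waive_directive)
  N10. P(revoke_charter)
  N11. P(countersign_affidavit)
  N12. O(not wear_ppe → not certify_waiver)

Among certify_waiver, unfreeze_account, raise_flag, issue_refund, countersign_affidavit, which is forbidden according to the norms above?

certify_waiver

Premises 7 and 6 are O(raise_flag → waive_directive) and O(not raise_flag → waive_directive); every ideal world satisfies raise_flag or not raise_flag, so in either case waive_directive holds — hence O(waive_directive).
The contrapositive of premise 9 (O(flag_credential → not waive_directive)) is O(waive_directive → not flag_credential), and O(waive_directive) is already established, so O(not flag_credential).
Premise 1 is O(not flag_credential → not authorize_inventory); since O(not flag_credential), deontic closure gives O(not authorize_inventory).
Premise 8 is O(open_valve → authorize_inventory); contrapositively O(not authorize_inventory → not open_valve). Since O(not authorize_inventory) holds, K gives O(not open_valve).
Premise 2 is O(not unfreeze_account → open_valve); contrapositively O(not open_valve → unfreeze_account). Since O(not open_valve) holds, K gives O(unfreeze_account).
Premise 3 is O(wear_ppe → not unfreeze_account); contrapositively O(unfreeze_account → not wear_ppe). Since O(unfreeze_account) holds, K gives O(not wear_ppe).
From O(not wear_ppe) and premise 12, O(not wear_ppe → not certify_waiver), we obtain O(not certify_waiver).
So O(not certify_waiver) holds, i.e. certify_waiver is forbidden. None of the other listed options is forbidden under the premises.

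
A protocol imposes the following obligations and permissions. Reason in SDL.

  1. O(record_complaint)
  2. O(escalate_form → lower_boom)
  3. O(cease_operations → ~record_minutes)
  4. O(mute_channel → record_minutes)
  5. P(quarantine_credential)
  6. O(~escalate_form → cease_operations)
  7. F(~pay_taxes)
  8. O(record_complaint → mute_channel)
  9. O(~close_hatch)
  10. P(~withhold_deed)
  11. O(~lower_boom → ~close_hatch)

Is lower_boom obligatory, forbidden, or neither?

Premise 1 gives O(record_complaint).
Premise 8 is O(record_complaint → mute_channel); since O(record_complaint), deontic closure gives O(mute_channel).
Applying K to premise 4 (O(mute_channel → record_minutes)) and O(mute_channel) yields O(record_minutes).
Premise 3, O(cease_operations → ~record_minutes), contraposes to O(record_minutes → ~cease_operations); with O(record_minutes) we get O(~cease_operations).
Premise 6 is O(~escalate_form → cease_operations); contrapositively O(~cease_operations → escalate_form). Since O(~cease_operations) holds, K gives O(escalate_form).
Premise 2 is O(escalate_form → lower_boom); since O(escalate_form), deontic closure gives O(lower_boom).
Premises 5, 7, 9, 10, 11 do not contribute to this derivation.
Hence lower_boom is obligatory.

Obligatory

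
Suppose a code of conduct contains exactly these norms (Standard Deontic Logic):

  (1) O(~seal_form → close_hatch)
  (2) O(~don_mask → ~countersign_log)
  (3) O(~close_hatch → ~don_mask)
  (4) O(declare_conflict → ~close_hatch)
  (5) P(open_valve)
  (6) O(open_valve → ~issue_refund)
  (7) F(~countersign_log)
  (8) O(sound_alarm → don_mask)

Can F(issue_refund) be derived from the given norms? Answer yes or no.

Premise 6 is O(open_valve → ~issue_refund), but O(open_valve) is not derivable from the premises (the permission P(open_valve) asserts only ~O(~open_valve), not O(open_valve)), so it does not yield O(~issue_refund).
No other premise forces O(~issue_refund). An ideal world satisfying every premise can still have issue_refund true, so F(issue_refund) is not derivable.

No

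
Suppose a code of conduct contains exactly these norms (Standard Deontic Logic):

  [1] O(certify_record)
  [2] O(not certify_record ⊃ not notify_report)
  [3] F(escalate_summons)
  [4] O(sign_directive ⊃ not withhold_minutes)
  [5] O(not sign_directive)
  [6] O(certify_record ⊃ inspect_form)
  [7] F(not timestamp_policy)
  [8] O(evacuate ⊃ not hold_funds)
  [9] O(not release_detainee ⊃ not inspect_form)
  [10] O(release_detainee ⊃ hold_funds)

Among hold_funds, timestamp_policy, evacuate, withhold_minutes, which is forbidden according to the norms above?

Premise 1 gives O(certify_record).
With premise 6, O(certify_record ⊃ inspect_form), the K-axiom yields O(inspect_form).
The contrapositive of premise 9 (O(not release_detainee ⊃ not inspect_form)) is O(inspect_form ⊃ release_detainee), and O(inspect_form) is already established, so O(release_detainee).
With premise 10, O(release_detainee ⊃ hold_funds), the K-axiom yields O(hold_funds).
Premise 8 is O(evacuate ⊃ not hold_funds); contrapositively O(hold_funds ⊃ not evacuate). Since O(hold_funds) holds, K gives O(not evacuate).
So O(not evacuate) holds, i.e. evacuate is forbidden. None of the other listed options is forbidden under the premises.

evacuate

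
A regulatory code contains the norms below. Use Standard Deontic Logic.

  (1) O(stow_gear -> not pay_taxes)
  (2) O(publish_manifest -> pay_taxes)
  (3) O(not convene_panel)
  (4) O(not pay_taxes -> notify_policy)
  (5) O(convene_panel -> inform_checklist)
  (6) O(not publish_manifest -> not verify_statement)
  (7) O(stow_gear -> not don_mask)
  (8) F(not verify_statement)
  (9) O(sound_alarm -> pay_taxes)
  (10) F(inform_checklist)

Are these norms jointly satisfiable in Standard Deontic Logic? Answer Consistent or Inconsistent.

Consistent

Premise 5 is O(convene_panel -> inform_checklist), but O(convene_panel) is not derivable from the premises, so it does not yield O(inform_checklist).
So O(inform_checklist) is not derivable, and the apparent clash with O(not inform_checklist) does not arise.
A world satisfying every obligation exists (e.g. convene_panel=false, don_mask=false, inform_checklist=false, notify_policy=false, pay_taxes=true, publish_manifest=true, sound_alarm=false, stow_gear=false, verify_statement=true); no atom is both obligatory and forbidden, so the set is consistent.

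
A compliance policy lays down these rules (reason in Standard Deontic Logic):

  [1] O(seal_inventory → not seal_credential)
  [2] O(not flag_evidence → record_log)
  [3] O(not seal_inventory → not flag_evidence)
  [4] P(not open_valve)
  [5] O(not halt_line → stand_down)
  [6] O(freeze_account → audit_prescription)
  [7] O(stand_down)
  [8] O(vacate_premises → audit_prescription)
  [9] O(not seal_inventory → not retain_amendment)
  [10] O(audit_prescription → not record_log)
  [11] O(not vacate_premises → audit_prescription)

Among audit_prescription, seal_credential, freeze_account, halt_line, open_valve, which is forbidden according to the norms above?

Premises 11 and 8 are O(not vacate_premises → audit_prescription) and O(vacate_premises → audit_prescription); every ideal world satisfies not vacate_premises or vacate_premises, so in either case audit_prescription holds — hence O(audit_prescription).
With premise 10, O(audit_prescription → not record_log), the K-axiom yields O(not record_log).
Premise 2 is O(not flag_evidence → record_log); contrapositively O(not record_log → flag_evidence). Since O(not record_log) holds, K gives O(flag_evidence).
Premise 3 is O(not seal_inventory → not flag_evidence); contrapositively O(flag_evidence → seal_inventory). Since O(flag_evidence) holds, K gives O(seal_inventory).
Premise 1 is O(seal_inventory → not seal_credential); since O(seal_inventory), deontic closure gives O(not seal_credential).
So O(not seal_credential) holds, i.e. seal_credential is forbidden. None of the other listed options is forbidden under the premises.

seal_credential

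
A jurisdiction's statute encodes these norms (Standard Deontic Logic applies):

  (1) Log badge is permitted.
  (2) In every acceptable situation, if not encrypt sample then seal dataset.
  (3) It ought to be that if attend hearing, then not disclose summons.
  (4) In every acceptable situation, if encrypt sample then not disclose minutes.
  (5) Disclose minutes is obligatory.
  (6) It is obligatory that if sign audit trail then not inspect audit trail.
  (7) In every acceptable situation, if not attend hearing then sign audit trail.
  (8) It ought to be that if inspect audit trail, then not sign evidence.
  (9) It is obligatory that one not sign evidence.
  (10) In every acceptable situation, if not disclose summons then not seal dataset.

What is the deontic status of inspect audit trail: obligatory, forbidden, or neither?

From premise 5 we have O(disclose_minutes).
The contrapositive of premise 4 (O(encrypt_sample → ¬disclose_minutes)) is O(disclose_minutes → ¬encrypt_sample), and O(disclose_minutes) is already established, so O(¬encrypt_sample).
From O(¬encrypt_sample) and premise 2, O(¬encrypt_sample → seal_dataset), we obtain O(seal_dataset).
Premise 10, O(¬disclose_summons → ¬seal_dataset), contraposes to O(seal_dataset → disclose_summons); with O(seal_dataset) we get O(disclose_summons).
The contrapositive of premise 3 (O(attend_hearing → ¬disclose_summons)) is O(disclose_summons → ¬attend_hearing), and O(disclose_summons) is already established, so O(¬attend_hearing).
Applying K to premise 7 (O(¬attend_hearing → sign_audit_trail)) and O(¬attend_hearing) yields O(sign_audit_trail).
Applying K to premise 6 (O(sign_audit_trail → ¬inspect_audit_trail)) and O(sign_audit_trail) yields O(¬inspect_audit_trail).
Premises 1, 8, 9 do not contribute to this derivation.
Thus O(¬inspect_audit_trail), which is F(inspect_audit_trail): inspect_audit_trail is forbidden.

Forbidden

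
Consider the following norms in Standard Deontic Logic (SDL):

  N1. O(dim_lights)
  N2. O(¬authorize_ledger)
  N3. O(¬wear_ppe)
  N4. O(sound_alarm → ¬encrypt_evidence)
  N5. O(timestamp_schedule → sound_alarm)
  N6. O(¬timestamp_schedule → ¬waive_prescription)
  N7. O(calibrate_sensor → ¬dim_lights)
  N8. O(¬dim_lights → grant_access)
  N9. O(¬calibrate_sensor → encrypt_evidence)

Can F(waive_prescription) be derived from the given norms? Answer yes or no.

Premise 1 states O(dim_lights) outright.
The contrapositive of premise 7 (O(calibrate_sensor → ¬dim_lights)) is O(dim_lights → ¬calibrate_sensor), and O(dim_lights) is already established, so O(¬calibrate_sensor).
Applying K to premise 9 (O(¬calibrate_sensor → encrypt_evidence)) and O(¬calibrate_sensor) yields O(encrypt_evidence).
Premise 4, O(sound_alarm → ¬encrypt_evidence), contraposes to O(encrypt_evidence → ¬sound_alarm); with O(encrypt_evidence) we get O(¬sound_alarm).
Premise 5 is O(timestamp_schedule → sound_alarm); contrapositively O(¬sound_alarm → ¬timestamp_schedule). Since O(¬sound_alarm) holds, K gives O(¬timestamp_schedule).
Applying K to premise 6 (O(¬timestamp_schedule → ¬waive_prescription)) and O(¬timestamp_schedule) yields O(¬waive_prescription).
Premises 2, 3, 8 do not contribute to this derivation.
So O(¬waive_prescription) holds, i.e. F(waive_prescription). The claim follows.

Yes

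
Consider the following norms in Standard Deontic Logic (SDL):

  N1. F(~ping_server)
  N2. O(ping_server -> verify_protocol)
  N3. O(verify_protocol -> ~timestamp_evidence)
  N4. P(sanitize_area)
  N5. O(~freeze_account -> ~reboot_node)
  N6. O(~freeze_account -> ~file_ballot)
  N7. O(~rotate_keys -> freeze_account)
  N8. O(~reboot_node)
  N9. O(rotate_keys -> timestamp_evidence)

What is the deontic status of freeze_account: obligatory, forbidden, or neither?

Premise 1, F(~ping_server), is equivalent to O(ping_server).
Premise 2 is O(ping_server -> verify_protocol); since O(ping_server), deontic closure gives O(verify_protocol).
From O(verify_protocol) and premise 3, O(verify_protocol -> ~timestamp_evidence), we obtain O(~timestamp_evidence).
The contrapositive of premise 9 (O(rotate_keys -> timestamp_evidence)) is O(~timestamp_evidence -> ~rotate_keys), and O(~timestamp_evidence) is already established, so O(~rotate_keys).
Applying K to premise 7 (O(~rotate_keys -> freeze_account)) and O(~rotate_keys) yields O(freeze_account).
Premises 4, 5, 6, 8 do not contribute to this derivation.
Hence freeze_account is obligatory.

Obligatory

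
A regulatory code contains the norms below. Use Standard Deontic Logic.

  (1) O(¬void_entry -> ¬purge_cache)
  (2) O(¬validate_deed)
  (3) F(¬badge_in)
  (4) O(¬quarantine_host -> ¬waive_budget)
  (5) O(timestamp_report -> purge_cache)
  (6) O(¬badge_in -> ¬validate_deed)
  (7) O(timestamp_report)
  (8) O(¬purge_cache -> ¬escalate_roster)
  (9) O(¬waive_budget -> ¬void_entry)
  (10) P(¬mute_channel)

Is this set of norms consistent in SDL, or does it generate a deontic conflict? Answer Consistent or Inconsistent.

Premise 6 is O(¬badge_in -> ¬validate_deed); even if O(¬validate_deed) held, inferring O(¬badge_in) would be affirming the consequent — invalid.
So O(¬badge_in) is not derivable, and the apparent clash with O(badge_in) does not arise.
A world satisfying every obligation exists (e.g. badge_in=true, escalate_roster=false, mute_channel=false, purge_cache=true, quarantine_host=true, timestamp_report=true, validate_deed=false, void_entry=true, waive_budget=true); no atom is both obligatory and forbidden, so the set is consistent.

Consistent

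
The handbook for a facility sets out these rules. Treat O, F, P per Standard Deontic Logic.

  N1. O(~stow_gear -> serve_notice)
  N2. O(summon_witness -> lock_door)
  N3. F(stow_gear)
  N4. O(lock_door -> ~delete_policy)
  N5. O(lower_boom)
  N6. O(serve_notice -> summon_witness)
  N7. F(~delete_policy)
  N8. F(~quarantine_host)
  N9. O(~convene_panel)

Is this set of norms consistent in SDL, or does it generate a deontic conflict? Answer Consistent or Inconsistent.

Premise 7, F(~delete_policy), is equivalent to O(delete_policy).
Premise 4, O(lock_door -> ~delete_policy), contraposes to O(delete_policy -> ~lock_door); with O(delete_policy) we get O(~lock_door).
The contrapositive of premise 2 (O(summon_witness -> lock_door)) is O(~lock_door -> ~summon_witness), and O(~lock_door) is already established, so O(~summon_witness).
Premise 6, O(serve_notice -> summon_witness), contraposes to O(~summon_witness -> ~serve_notice); with O(~summon_witness) we get O(~serve_notice).
The contrapositive of premise 1 (O(~stow_gear -> serve_notice)) is O(~serve_notice -> stow_gear), and O(~serve_notice) is already established, so O(stow_gear).
Yet premise 3 is F(stow_gear), i.e. O(~stow_gear).
We now have both O(stow_gear) and O(~stow_gear) — stow_gear is simultaneously obligatory and forbidden, violating the D-axiom.

Inconsistent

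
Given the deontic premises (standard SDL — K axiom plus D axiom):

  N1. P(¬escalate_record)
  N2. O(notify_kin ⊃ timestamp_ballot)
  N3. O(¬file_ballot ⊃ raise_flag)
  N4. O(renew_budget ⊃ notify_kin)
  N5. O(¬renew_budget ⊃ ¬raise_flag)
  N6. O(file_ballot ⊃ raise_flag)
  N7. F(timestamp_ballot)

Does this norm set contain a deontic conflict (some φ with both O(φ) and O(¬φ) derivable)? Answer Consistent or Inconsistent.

Inconsistent

Premises 3 and 6 cover both cases: O(¬file_ballot ⊃ raise_flag) and O(file_ballot ⊃ raise_flag). Since ¬file_ballot ∨ file_ballot is a tautology, O(raise_flag) follows.
Premise 5 is O(¬renew_budget ⊃ ¬raise_flag); contrapositively O(raise_flag ⊃ renew_budget). Since O(raise_flag) holds, K gives O(renew_budget).
Applying K to premise 4 (O(renew_budget ⊃ notify_kin)) and O(renew_budget) yields O(notify_kin).
With premise 2, O(notify_kin ⊃ timestamp_ballot), the K-axiom yields O(timestamp_ballot).
But premise 7, F(timestamp_ballot), means O(¬timestamp_ballot).
We now have both O(timestamp_ballot) and O(¬timestamp_ballot) — timestamp_ballot is simultaneously obligatory and forbidden, violating the D-axiom.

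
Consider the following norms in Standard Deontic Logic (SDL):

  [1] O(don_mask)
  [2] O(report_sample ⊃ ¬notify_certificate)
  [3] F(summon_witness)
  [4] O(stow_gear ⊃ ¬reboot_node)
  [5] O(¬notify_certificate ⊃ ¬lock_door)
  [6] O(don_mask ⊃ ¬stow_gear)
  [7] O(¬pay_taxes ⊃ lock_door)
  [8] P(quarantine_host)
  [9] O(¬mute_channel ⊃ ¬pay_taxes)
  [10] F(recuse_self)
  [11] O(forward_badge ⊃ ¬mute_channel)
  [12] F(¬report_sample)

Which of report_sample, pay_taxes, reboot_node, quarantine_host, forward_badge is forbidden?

Premise 12 is F(¬report_sample), i.e. O(report_sample).
Premise 2 is O(report_sample ⊃ ¬notify_certificate); since O(report_sample), deontic closure gives O(¬notify_certificate).
From O(¬notify_certificate) and premise 5, O(¬notify_certificate ⊃ ¬lock_door), we obtain O(¬lock_door).
The contrapositive of premise 7 (O(¬pay_taxes ⊃ lock_door)) is O(¬lock_door ⊃ pay_taxes), and O(¬lock_door) is already established, so O(pay_taxes).
The contrapositive of premise 9 (O(¬mute_channel ⊃ ¬pay_taxes)) is O(pay_taxes ⊃ mute_channel), and O(pay_taxes) is already established, so O(mute_channel).
Premise 11, O(forward_badge ⊃ ¬mute_channel), contraposes to O(mute_channel ⊃ ¬forward_badge); with O(mute_channel) we get O(¬forward_badge).
So O(¬forward_badge) holds, i.e. forward_badge is forbidden. None of the other listed options is forbidden under the premises.

forward_badge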